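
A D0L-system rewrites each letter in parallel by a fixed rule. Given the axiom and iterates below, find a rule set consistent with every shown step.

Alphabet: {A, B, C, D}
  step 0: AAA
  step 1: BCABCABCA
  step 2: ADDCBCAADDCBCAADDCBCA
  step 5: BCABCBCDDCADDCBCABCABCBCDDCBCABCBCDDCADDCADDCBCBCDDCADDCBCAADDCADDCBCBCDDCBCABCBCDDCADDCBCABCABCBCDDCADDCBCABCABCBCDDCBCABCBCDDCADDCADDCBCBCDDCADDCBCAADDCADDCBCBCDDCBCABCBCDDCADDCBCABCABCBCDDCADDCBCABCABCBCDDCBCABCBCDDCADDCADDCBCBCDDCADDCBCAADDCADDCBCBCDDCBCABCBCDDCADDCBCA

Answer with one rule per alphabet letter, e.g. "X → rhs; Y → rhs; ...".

A->BCA, B->A, C->DDC, D->BC

  step 1 ⇒ step 2: BCABCABCA ⇒ A·DDC·BCA·A·DDC·BCA·A·DDC·BCA
    A ↦ BCA
    B ↦ A
    C ↦ DDC
    D ↦ BC  (constrained at step 2)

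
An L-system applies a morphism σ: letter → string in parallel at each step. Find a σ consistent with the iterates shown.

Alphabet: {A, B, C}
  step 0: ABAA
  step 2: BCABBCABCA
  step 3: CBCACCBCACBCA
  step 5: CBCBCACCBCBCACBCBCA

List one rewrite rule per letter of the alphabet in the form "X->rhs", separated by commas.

  step 2 ⇒ step 3: BCABBCABCA ⇒ C·B·CA·C·C·B·CA·C·B·CA
    A ↦ CA
    B ↦ C
    C ↦ B

A->CA, B->C, C->B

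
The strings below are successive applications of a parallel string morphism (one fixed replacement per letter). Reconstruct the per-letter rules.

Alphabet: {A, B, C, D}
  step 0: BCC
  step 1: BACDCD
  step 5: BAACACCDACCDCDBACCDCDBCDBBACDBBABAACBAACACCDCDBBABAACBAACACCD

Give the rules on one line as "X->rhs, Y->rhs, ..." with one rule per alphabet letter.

  step 0 ⇒ step 1: BCC ⇒ BA·CD·CD
    B ↦ BA
    C ↦ CD
    A ↦ AC  (constrained at step 1)
    D ↦ B  (constrained at step 1)

A->AC, B->BA, C->CD, D->B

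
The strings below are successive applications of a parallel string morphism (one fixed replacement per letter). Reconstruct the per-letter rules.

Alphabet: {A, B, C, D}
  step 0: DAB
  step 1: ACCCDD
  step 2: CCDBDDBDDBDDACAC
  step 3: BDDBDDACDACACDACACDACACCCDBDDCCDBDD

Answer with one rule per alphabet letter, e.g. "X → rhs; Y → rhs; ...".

A->CCD, B->D, C->BDD, D->AC

  step 2 ⇒ step 3: CCDBDDBDDBDDACAC ⇒ BDD·BDD·AC·D·AC·AC·D·AC·AC·D·AC·AC·CCD·BDD·CCD·BDD
    A ↦ CCD
    B ↦ D
    C ↦ BDD
    D ↦ AC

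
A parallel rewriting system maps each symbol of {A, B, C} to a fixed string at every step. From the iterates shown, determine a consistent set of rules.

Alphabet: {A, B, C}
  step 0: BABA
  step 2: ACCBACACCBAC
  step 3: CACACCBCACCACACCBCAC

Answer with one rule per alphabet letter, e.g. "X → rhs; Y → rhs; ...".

A->C, B->CB, C->AC

  step 2 ⇒ step 3: ACCBACACCBAC ⇒ C·AC·AC·CB·C·AC·C·AC·AC·CB·C·AC
    A ↦ C
    B ↦ CB
    C ↦ AC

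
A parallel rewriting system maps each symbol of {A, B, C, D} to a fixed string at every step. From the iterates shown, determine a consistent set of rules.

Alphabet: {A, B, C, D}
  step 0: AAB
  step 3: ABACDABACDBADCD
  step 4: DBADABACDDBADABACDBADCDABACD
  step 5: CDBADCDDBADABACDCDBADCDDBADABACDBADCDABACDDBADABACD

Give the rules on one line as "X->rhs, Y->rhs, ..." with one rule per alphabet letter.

  step 4 ⇒ step 5: DBADABACDDBADABACDBADCDABACD ⇒ CD·BA·D·CD·D·BA·D·ABA·CD·CD·BA·D·CD·D·BA·D·ABA·CD·BA·D·CD·ABA·CD·D·BA·D·ABA·CD
    A ↦ D
    B ↦ BA
    C ↦ ABA
    D ↦ CD

A->D, B->BA, C->ABA, D->CD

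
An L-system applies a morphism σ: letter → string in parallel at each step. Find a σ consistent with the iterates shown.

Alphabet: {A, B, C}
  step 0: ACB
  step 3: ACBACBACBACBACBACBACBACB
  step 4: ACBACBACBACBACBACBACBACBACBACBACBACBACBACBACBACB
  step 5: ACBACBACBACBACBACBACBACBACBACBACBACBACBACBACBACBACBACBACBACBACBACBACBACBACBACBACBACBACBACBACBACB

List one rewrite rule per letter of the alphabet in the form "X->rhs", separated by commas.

  step 4 ⇒ step 5: ACBACBACBACBACBACBACBACBACBACBACBACBACBACBACBACB ⇒ AC·B·ACB·AC·B·ACB·AC·B·ACB·AC·B·ACB·AC·B·ACB·AC·B·ACB·AC·B·ACB·AC·B·ACB·AC·B·ACB·AC·B·ACB·AC·B·ACB·AC·B·ACB·AC·B·ACB·AC·B·ACB·AC·B·ACB·AC·B·ACB
    A ↦ AC
    B ↦ ACB
    C ↦ B

A->AC, B->ACB, C->B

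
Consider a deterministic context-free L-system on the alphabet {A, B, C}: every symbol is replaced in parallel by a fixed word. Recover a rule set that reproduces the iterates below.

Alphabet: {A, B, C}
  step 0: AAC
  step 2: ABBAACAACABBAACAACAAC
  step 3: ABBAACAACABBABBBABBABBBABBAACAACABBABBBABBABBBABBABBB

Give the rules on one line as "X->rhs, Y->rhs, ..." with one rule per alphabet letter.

  step 2 ⇒ step 3: ABBAACAACABBAACAACAAC ⇒ ABB·AAC·AAC·ABB·ABB·B·ABB·ABB·B·ABB·AAC·AAC·ABB·ABB·B·ABB·ABB·B·ABB·ABB·B
    A ↦ ABB
    B ↦ AAC
    C ↦ B

A->ABB, B->AAC, C->B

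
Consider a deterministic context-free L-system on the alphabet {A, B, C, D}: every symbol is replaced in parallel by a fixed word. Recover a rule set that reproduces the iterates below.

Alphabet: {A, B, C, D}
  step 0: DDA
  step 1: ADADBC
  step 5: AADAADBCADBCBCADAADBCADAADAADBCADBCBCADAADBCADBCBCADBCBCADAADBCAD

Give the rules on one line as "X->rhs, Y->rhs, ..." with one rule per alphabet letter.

  step 0 ⇒ step 1: DDA ⇒ AD·AD·BC
    A ↦ BC
    D ↦ AD
    B ↦ AA  (constrained at step 1)
    C ↦ D  (constrained at step 1)

A->BC, B->AA, C->D, D->AD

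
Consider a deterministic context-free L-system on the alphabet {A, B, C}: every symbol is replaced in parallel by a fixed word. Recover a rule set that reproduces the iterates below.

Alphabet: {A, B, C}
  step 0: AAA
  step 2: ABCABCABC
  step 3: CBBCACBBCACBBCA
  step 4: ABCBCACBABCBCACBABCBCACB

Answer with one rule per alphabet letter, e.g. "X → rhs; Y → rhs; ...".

A->CB, B->BC, C->A

  step 3 ⇒ step 4: CBBCACBBCACBBCA ⇒ A·BC·BC·A·CB·A·BC·BC·A·CB·A·BC·BC·A·CB
    A ↦ CB
    B ↦ BC
    C ↦ A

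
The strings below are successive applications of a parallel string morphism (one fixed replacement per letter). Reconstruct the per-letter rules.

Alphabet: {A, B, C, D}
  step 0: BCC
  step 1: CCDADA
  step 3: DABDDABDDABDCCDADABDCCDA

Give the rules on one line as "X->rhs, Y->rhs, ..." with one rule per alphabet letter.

A->BD, B->CC, C->DA, D->DA

  step 0 ⇒ step 1: BCC ⇒ CC·DA·DA
    B ↦ CC
    C ↦ DA
    A ↦ BD  (constrained at step 1)
    D ↦ DA  (constrained at step 1)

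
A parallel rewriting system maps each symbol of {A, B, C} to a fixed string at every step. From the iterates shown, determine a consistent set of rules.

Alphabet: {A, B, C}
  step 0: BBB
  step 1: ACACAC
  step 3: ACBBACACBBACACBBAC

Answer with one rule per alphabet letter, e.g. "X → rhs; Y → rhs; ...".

A->B, B->AC, C->AAB

  step 0 ⇒ step 1: BBB ⇒ AC·AC·AC
    B ↦ AC
    A ↦ B  (constrained at step 1)
    C ↦ AAB  (constrained at step 1)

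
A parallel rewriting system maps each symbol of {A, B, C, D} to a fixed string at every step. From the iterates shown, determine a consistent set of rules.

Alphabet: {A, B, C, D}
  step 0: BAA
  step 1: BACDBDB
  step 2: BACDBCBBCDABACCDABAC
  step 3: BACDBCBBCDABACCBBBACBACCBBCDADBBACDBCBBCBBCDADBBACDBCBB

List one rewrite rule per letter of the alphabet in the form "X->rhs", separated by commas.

A->DB, B->BAC, C->CBB, D->CDA

  step 2 ⇒ step 3: BACDBCBBCDABACCDABAC ⇒ BAC·DB·CBB·CDA·BAC·CBB·BAC·BAC·CBB·CDA·DB·BAC·DB·CBB·CBB·CDA·DB·BAC·DB·CBB
    A ↦ DB
    B ↦ BAC
    C ↦ CBB
    D ↦ CDA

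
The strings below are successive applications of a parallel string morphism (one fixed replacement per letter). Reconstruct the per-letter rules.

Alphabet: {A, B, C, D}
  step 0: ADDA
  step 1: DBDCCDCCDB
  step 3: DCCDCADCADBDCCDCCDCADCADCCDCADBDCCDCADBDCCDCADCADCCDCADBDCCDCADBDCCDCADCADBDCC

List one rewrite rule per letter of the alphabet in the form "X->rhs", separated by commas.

  step 0 ⇒ step 1: ADDA ⇒ DB·DCC·DCC·DB
    A ↦ DB
    D ↦ DCC
    B ↦ AD  (constrained at step 1)
    C ↦ DCA  (constrained at step 1)

A->DB, B->AD, C->DCA, D->DCC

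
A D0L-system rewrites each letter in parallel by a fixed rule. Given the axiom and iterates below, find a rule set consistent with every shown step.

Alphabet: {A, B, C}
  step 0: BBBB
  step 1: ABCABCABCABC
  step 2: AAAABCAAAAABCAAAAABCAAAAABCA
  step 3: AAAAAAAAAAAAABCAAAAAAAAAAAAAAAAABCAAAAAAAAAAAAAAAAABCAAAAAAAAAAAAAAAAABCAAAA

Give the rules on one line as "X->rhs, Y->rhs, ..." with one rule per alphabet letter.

  step 2 ⇒ step 3: AAAABCAAAAABCAAAAABCAAAAABCA ⇒ AAA·AAA·AAA·AAA·ABC·A·AAA·AAA·AAA·AAA·AAA·ABC·A·AAA·AAA·AAA·AAA·AAA·ABC·A·AAA·AAA·AAA·AAA·AAA·ABC·A·AAA
    A ↦ AAA
    B ↦ ABC
    C ↦ A

A->AAA, B->ABC, C->A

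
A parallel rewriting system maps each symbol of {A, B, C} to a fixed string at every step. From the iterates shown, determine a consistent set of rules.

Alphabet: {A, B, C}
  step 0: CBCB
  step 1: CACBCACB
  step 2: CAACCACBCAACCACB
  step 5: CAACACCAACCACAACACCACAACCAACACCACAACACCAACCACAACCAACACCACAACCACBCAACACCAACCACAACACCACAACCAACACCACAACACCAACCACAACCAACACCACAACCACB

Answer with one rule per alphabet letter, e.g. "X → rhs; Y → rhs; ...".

  step 1 ⇒ step 2: CACBCACB ⇒ CA·AC·CA·CB·CA·AC·CA·CB
    A ↦ AC
    B ↦ CB
    C ↦ CA

A->AC, B->CB, C->CA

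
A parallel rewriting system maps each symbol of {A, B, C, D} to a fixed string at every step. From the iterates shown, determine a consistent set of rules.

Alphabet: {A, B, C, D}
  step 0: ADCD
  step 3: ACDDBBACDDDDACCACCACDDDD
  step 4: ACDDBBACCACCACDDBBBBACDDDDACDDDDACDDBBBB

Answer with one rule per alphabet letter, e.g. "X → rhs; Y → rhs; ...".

  step 3 ⇒ step 4: ACDDBBACDDDDACCACCACDDDD ⇒ AC·DD·B·B·ACC·ACC·AC·DD·B·B·B·B·AC·DD·DD·AC·DD·DD·AC·DD·B·B·B·B
    A ↦ AC
    B ↦ ACC
    C ↦ DD
    D ↦ B

A->AC, B->ACC, C->DD, D->B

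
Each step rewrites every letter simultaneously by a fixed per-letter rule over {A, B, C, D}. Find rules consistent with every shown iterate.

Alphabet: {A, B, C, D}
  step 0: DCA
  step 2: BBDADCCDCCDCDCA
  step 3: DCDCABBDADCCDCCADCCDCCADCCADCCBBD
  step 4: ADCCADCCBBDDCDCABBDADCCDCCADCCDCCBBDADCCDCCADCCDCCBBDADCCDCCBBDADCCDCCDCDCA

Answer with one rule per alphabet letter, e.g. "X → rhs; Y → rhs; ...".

  step 3 ⇒ step 4: DCDCABBDADCCDCCADCCDCCADCCADCCBBD ⇒ A·DCC·A·DCC·BBD·DC·DC·A·BBD·A·DCC·DCC·A·DCC·DCC·BBD·A·DCC·DCC·A·DCC·DCC·BBD·A·DCC·DCC·BBD·A·DCC·DCC·DC·DC·A
    A ↦ BBD
    B ↦ DC
    C ↦ DCC
    D ↦ A

A->BBD, B->DC, C->DCC, D->A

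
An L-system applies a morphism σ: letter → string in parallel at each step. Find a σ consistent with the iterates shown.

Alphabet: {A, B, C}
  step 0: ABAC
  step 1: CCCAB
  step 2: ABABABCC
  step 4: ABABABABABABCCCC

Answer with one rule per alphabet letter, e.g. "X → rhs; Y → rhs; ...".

  step 1 ⇒ step 2: CCCAB ⇒ AB·AB·AB·C·C
    A ↦ C
    B ↦ C
    C ↦ AB

A->C, B->C, C->AB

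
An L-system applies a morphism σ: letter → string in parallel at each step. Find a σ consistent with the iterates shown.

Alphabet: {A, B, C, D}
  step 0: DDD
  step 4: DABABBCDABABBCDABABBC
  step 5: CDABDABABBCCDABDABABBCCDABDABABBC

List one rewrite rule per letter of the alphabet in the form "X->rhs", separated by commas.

  step 4 ⇒ step 5: DABABBCDABABBCDABABBC ⇒ C·D·AB·D·AB·AB·BC·C·D·AB·D·AB·AB·BC·C·D·AB·D·AB·AB·BC
    A ↦ D
    B ↦ AB
    C ↦ BC
    D ↦ C

A->D, B->AB, C->BC, D->C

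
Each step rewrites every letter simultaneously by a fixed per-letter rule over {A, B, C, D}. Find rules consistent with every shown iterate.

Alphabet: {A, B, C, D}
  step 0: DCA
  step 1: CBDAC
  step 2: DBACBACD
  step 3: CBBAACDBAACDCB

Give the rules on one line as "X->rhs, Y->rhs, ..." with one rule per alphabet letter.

  step 2 ⇒ step 3: DBACBACD ⇒ CB·BA·AC·D·BA·AC·D·CB
    A ↦ AC
    B ↦ BA
    C ↦ D
    D ↦ CB

A->AC, B->BA, C->D, D->CB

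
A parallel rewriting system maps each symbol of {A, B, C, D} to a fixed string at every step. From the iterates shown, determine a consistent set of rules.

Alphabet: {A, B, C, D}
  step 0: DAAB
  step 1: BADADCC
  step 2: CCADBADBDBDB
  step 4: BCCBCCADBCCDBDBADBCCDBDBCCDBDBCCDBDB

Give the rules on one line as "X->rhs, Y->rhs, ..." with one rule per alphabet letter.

A->AD, B->CC, C->DB, D->B

  step 1 ⇒ step 2: BADADCC ⇒ CC·AD·B·AD·B·DB·DB
    A ↦ AD
    B ↦ CC
    C ↦ DB
    D ↦ B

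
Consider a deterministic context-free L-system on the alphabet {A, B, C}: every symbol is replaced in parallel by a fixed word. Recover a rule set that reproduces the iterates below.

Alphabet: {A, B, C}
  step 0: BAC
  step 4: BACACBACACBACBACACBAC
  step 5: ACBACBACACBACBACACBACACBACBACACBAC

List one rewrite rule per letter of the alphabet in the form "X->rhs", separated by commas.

  step 4 ⇒ step 5: BACACBACACBACBACACBAC ⇒ AC·B·AC·B·AC·AC·B·AC·B·AC·AC·B·AC·AC·B·AC·B·AC·AC·B·AC
    A ↦ B
    B ↦ AC
    C ↦ AC

A->B, B->AC, C->AC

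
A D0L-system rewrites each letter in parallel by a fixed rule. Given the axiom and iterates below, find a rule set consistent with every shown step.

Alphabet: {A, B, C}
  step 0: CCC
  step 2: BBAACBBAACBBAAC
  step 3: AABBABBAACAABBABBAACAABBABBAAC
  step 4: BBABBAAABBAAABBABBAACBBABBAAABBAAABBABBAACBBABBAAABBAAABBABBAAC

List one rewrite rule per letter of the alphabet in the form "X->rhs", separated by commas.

  step 3 ⇒ step 4: AABBABBAACAABBABBAACAABBABBAAC ⇒ BBA·BBA·A·A·BBA·A·A·BBA·BBA·AC·BBA·BBA·A·A·BBA·A·A·BBA·BBA·AC·BBA·BBA·A·A·BBA·A·A·BBA·BBA·AC
    A ↦ BBA
    B ↦ A
    C ↦ AC

A->BBA, B->A, C->AC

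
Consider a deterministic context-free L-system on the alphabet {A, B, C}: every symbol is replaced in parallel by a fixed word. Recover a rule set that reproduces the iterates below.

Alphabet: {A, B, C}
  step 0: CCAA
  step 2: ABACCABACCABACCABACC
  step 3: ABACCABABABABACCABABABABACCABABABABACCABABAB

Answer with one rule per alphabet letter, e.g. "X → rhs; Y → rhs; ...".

A->AB, B->ACC, C->AB

  step 2 ⇒ step 3: ABACCABACCABACCABACC ⇒ AB·ACC·AB·AB·AB·AB·ACC·AB·AB·AB·AB·ACC·AB·AB·AB·AB·ACC·AB·AB·AB
    A ↦ AB
    B ↦ ACC
    C ↦ AB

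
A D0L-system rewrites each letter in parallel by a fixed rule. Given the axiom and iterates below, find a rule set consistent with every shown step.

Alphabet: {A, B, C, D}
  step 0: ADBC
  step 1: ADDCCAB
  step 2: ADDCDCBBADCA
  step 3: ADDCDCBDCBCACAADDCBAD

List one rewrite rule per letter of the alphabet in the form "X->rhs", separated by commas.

  step 2 ⇒ step 3: ADDCDCBBADCA ⇒ AD·DC·DC·B·DC·B·CA·CA·AD·DC·B·AD
    A ↦ AD
    B ↦ CA
    C ↦ B
    D ↦ DC

A->AD, B->CA, C->B, D->DC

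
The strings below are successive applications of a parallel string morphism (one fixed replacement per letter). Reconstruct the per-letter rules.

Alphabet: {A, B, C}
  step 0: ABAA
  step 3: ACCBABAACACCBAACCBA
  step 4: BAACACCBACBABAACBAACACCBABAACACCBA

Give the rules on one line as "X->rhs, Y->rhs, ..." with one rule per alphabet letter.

  step 3 ⇒ step 4: ACCBABAACACCBAACCBA ⇒ BA·AC·AC·C·BA·C·BA·BA·AC·BA·AC·AC·C·BA·BA·AC·AC·C·BA
    A ↦ BA
    B ↦ C
    C ↦ AC

A->BA, B->C, C->AC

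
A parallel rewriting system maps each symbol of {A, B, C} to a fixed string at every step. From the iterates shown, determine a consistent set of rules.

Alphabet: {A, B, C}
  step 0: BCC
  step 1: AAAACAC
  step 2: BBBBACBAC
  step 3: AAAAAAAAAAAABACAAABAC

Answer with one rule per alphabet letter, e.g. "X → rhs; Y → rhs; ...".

  step 2 ⇒ step 3: BBBBACBAC ⇒ AAA·AAA·AAA·AAA·B·AC·AAA·B·AC
    A ↦ B
    B ↦ AAA
    C ↦ AC

A->B, B->AAA, C->AC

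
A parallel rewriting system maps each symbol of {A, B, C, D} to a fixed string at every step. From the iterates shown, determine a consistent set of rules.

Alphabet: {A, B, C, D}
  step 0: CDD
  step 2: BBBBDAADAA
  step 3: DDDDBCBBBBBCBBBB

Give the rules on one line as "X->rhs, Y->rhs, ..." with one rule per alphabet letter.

  step 2 ⇒ step 3: BBBBDAADAA ⇒ D·D·D·D·BC·BB·BB·BC·BB·BB
    A ↦ BB
    B ↦ D
    D ↦ BC
    C ↦ AA  (constrained at step 0)

A->BB, B->D, C->AA, D->BC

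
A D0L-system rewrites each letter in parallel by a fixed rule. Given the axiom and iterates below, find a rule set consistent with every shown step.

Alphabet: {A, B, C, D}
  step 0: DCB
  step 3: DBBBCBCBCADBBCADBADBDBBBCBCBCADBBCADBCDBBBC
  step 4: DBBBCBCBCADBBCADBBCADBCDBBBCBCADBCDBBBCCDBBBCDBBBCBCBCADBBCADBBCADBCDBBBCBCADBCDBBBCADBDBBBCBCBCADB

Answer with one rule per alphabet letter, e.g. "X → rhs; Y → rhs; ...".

A->C, B->BC, C->ADB, D->DBB

  step 3 ⇒ step 4: DBBBCBCBCADBBCADBADBDBBBCBCBCADBBCADBCDBBBC ⇒ DBB·BC·BC·BC·ADB·BC·ADB·BC·ADB·C·DBB·BC·BC·ADB·C·DBB·BC·C·DBB·BC·DBB·BC·BC·BC·ADB·BC·ADB·BC·ADB·C·DBB·BC·BC·ADB·C·DBB·BC·ADB·DBB·BC·BC·BC·ADB
    A ↦ C
    B ↦ BC
    C ↦ ADB
    D ↦ DBB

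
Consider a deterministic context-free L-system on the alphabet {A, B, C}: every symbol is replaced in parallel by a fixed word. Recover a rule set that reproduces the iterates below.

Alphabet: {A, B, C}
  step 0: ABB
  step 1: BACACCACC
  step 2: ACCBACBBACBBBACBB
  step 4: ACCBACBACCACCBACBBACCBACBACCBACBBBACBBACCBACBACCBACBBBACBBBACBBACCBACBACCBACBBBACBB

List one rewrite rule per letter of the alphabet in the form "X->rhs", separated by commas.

A->BAC, B->ACC, C->B

  step 1 ⇒ step 2: BACACCACC ⇒ ACC·BAC·B·BAC·B·B·BAC·B·B
    A ↦ BAC
    B ↦ ACC
    C ↦ B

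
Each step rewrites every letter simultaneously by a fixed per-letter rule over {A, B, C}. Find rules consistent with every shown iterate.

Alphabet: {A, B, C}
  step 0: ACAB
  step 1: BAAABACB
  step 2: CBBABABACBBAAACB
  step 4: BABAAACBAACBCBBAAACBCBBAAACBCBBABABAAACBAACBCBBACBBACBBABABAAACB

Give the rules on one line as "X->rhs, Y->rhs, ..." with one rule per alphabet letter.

A->BA, B->CB, C->AA

  step 1 ⇒ step 2: BAAABACB ⇒ CB·BA·BA·BA·CB·BA·AA·CB
    A ↦ BA
    B ↦ CB
    C ↦ AA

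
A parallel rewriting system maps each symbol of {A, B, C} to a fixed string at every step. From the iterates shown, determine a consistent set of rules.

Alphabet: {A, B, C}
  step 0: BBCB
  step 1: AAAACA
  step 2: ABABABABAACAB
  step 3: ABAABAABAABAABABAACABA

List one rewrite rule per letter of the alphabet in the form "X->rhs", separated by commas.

A->AB, B->A, C->AAC

  step 2 ⇒ step 3: ABABABABAACAB ⇒ AB·A·AB·A·AB·A·AB·A·AB·AB·AAC·AB·A
    A ↦ AB
    B ↦ A
    C ↦ AAC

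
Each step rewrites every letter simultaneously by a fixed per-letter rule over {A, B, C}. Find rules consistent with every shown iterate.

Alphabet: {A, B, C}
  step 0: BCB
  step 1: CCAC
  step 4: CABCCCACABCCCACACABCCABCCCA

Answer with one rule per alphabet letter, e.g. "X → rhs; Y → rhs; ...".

A->BC, B->C, C->CA

  step 0 ⇒ step 1: BCB ⇒ C·CA·C
    B ↦ C
    C ↦ CA
    A ↦ BC  (constrained at step 1)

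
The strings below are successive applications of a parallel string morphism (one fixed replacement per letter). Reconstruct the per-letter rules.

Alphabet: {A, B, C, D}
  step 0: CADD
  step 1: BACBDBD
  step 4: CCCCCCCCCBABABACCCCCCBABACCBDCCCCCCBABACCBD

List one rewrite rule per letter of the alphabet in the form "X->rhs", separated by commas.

  step 0 ⇒ step 1: CADD ⇒ BA·C·BD·BD
    A ↦ C
    C ↦ BA
    D ↦ BD
    B ↦ CC  (constrained at step 1)

A->C, B->CC, C->BA, D->BD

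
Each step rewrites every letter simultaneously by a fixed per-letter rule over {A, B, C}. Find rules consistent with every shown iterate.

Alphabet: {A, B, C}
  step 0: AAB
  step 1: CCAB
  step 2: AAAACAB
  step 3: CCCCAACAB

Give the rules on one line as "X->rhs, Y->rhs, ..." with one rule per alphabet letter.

A->C, B->AB, C->AA

  step 2 ⇒ step 3: AAAACAB ⇒ C·C·C·C·AA·C·AB
    A ↦ C
    B ↦ AB
    C ↦ AA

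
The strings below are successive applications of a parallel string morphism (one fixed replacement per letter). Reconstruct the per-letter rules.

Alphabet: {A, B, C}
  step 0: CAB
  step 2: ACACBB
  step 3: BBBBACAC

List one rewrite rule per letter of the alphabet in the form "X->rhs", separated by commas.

  step 2 ⇒ step 3: ACACBB ⇒ B·B·B·B·AC·AC
    A ↦ B
    B ↦ AC
    C ↦ B

A->B, B->AC, C->B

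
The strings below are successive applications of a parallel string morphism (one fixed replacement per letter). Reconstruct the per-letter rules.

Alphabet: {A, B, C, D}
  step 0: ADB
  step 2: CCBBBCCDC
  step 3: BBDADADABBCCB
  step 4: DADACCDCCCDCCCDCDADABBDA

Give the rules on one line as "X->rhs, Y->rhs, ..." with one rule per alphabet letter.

  step 3 ⇒ step 4: BBDADADABBCCB ⇒ DA·DA·CC·DC·CC·DC·CC·DC·DA·DA·B·B·DA
    A ↦ DC
    B ↦ DA
    C ↦ B
    D ↦ CC

A->DC, B->DA, C->B, D->CC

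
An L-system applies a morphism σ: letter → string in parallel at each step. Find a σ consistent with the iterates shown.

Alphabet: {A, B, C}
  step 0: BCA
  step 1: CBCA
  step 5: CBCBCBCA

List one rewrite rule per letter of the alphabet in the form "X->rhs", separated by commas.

A->CA, B->C, C->B

  step 0 ⇒ step 1: BCA ⇒ C·B·CA
    A ↦ CA
    B ↦ C
    C ↦ B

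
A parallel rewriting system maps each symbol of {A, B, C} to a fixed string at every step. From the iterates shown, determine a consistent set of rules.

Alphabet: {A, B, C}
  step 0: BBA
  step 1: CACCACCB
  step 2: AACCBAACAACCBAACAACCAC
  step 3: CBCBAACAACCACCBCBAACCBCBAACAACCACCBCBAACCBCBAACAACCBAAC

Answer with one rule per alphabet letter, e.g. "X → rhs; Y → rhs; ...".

  step 2 ⇒ step 3: AACCBAACAACCBAACAACCAC ⇒ CB·CB·AAC·AAC·CAC·CB·CB·AAC·CB·CB·AAC·AAC·CAC·CB·CB·AAC·CB·CB·AAC·AAC·CB·AAC
    A ↦ CB
    B ↦ CAC
    C ↦ AAC

A->CB, B->CAC, C->AAC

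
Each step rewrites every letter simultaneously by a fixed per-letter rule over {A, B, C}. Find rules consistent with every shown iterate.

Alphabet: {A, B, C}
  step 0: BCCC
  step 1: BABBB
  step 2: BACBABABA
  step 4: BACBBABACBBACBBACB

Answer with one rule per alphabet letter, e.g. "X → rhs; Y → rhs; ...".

A->C, B->BA, C->B

  step 1 ⇒ step 2: BABBB ⇒ BA·C·BA·BA·BA
    A ↦ C
    B ↦ BA
  step 0 ⇒ step 1: BCCC ⇒ BA·B·B·B
    C ↦ B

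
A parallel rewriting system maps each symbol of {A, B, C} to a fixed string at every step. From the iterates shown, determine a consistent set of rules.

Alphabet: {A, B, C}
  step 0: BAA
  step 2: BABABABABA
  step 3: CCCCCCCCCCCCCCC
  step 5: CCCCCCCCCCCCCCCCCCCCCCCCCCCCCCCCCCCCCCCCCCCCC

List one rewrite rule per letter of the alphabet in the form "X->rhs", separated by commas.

A->CC, B->C, C->BA

  step 2 ⇒ step 3: BABABABABA ⇒ C·CC·C·CC·C·CC·C·CC·C·CC
    A ↦ CC
    B ↦ C
    C ↦ BA  (constrained at step 3)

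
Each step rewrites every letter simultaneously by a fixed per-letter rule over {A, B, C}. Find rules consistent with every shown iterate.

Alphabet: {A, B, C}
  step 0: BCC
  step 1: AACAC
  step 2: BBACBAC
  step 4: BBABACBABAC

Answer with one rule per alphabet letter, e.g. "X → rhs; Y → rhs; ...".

A->B, B->A, C->AC

  step 1 ⇒ step 2: AACAC ⇒ B·B·AC·B·AC
    A ↦ B
    C ↦ AC
  step 0 ⇒ step 1: BCC ⇒ A·AC·AC
    B ↦ A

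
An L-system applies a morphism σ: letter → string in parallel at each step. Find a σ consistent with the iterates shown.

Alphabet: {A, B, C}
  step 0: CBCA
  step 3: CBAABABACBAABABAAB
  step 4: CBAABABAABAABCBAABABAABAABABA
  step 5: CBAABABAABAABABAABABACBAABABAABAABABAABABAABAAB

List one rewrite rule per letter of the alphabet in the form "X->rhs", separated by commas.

  step 4 ⇒ step 5: CBAABABAABAABCBAABABAABAABABA ⇒ CB·A·AB·AB·A·AB·A·AB·AB·A·AB·AB·A·CB·A·AB·AB·A·AB·A·AB·AB·A·AB·AB·A·AB·A·AB
    A ↦ AB
    B ↦ A
    C ↦ CB

A->AB, B->A, C->CB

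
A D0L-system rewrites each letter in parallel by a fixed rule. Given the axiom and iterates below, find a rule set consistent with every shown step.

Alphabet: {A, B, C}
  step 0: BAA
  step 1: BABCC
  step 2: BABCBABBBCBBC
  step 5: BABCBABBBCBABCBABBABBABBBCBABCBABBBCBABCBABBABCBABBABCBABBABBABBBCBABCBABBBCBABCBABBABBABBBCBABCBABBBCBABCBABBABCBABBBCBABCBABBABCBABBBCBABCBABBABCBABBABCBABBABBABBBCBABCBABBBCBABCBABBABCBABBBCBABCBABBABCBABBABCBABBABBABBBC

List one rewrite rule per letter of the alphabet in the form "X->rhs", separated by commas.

  step 1 ⇒ step 2: BABCC ⇒ BAB·C·BAB·BBC·BBC
    A ↦ C
    B ↦ BAB
    C ↦ BBC

A->C, B->BAB, C->BBC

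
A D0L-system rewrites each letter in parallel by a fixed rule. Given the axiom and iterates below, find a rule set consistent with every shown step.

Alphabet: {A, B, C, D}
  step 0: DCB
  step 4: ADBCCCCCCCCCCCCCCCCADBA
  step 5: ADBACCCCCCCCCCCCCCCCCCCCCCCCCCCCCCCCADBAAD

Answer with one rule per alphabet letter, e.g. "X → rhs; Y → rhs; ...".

  step 4 ⇒ step 5: ADBCCCCCCCCCCCCCCCCADBA ⇒ AD·B·A·CC·CC·CC·CC·CC·CC·CC·CC·CC·CC·CC·CC·CC·CC·CC·CC·AD·B·A·AD
    A ↦ AD
    B ↦ A
    C ↦ CC
    D ↦ B

A->AD, B->A, C->CC, D->B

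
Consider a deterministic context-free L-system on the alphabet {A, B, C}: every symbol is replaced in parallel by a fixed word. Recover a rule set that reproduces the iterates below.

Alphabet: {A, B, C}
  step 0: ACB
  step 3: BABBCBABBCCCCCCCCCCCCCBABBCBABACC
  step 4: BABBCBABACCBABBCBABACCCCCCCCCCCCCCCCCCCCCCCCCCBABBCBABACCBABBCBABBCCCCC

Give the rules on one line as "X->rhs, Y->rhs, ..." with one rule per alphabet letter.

  step 3 ⇒ step 4: BABBCBABBCCCCCCCCCCCCCBABBCBABACC ⇒ BA·BBC·BA·BA·CC·BA·BBC·BA·BA·CC·CC·CC·CC·CC·CC·CC·CC·CC·CC·CC·CC·CC·BA·BBC·BA·BA·CC·BA·BBC·BA·BBC·CC·CC
    A ↦ BBC
    B ↦ BA
    C ↦ CC

A->BBC, B->BA, C->CC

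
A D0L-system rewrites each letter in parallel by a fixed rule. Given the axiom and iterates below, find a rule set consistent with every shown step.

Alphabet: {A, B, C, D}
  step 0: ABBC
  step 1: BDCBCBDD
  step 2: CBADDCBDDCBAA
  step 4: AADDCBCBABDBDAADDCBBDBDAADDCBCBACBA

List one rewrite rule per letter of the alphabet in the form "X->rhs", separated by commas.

  step 1 ⇒ step 2: BDCBCBDD ⇒ CB·A·DD·CB·DD·CB·A·A
    B ↦ CB
    C ↦ DD
    D ↦ A
  step 0 ⇒ step 1: ABBC ⇒ BD·CB·CB·DD
    A ↦ BD

A->BD, B->CB, C->DD, D->A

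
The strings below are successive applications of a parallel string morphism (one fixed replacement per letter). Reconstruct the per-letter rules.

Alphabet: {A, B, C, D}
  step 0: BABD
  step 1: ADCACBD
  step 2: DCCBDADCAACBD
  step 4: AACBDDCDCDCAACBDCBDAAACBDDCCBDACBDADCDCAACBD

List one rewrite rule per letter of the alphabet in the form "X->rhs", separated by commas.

A->DC, B->A, C->A, D->CBD

  step 1 ⇒ step 2: ADCACBD ⇒ DC·CBD·A·DC·A·A·CBD
    A ↦ DC
    B ↦ A
    C ↦ A
    D ↦ CBD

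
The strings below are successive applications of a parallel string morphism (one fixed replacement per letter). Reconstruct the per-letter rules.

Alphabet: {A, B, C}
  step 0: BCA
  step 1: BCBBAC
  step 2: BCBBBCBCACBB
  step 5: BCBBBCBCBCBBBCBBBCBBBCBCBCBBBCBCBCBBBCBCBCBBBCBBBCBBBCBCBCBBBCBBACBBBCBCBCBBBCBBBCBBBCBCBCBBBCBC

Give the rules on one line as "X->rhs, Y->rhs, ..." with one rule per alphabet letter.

  step 1 ⇒ step 2: BCBBAC ⇒ BC·BB·BC·BC·AC·BB
    A ↦ AC
    B ↦ BC
    C ↦ BB

A->AC, B->BC, C->BB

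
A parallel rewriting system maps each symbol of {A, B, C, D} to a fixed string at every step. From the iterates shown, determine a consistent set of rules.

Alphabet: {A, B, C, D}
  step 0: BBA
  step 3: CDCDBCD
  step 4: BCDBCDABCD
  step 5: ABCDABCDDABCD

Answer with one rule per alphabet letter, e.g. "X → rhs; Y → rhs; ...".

A->D, B->A, C->B, D->CD

  step 4 ⇒ step 5: BCDBCDABCD ⇒ A·B·CD·A·B·CD·D·A·B·CD
    A ↦ D
    B ↦ A
    C ↦ B
    D ↦ CD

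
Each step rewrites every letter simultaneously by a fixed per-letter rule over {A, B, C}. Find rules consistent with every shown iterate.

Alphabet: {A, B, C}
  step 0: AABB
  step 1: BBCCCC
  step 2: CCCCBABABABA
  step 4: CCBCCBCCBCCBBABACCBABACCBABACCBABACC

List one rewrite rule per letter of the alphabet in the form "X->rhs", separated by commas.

A->B, B->CC, C->BA

  step 1 ⇒ step 2: BBCCCC ⇒ CC·CC·BA·BA·BA·BA
    B ↦ CC
    C ↦ BA
  step 0 ⇒ step 1: AABB ⇒ B·B·CC·CC
    A ↦ B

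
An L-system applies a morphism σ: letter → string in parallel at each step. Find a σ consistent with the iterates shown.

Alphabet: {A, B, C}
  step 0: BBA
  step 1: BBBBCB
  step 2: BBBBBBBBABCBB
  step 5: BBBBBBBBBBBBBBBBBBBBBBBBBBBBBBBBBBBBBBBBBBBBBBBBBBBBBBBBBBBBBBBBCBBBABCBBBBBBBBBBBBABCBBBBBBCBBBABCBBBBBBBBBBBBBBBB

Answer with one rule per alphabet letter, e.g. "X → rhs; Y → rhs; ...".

  step 1 ⇒ step 2: BBBBCB ⇒ BB·BB·BB·BB·ABC·BB
    B ↦ BB
    C ↦ ABC
  step 0 ⇒ step 1: BBA ⇒ BB·BB·CB
    A ↦ CB

A->CB, B->BB, C->ABC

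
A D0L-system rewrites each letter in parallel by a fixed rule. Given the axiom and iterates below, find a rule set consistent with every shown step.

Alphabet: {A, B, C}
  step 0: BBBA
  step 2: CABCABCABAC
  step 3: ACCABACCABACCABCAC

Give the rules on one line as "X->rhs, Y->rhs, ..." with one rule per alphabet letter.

  step 2 ⇒ step 3: CABCABCABAC ⇒ AC·C·AB·AC·C·AB·AC·C·AB·C·AC
    A ↦ C
    B ↦ AB
    C ↦ AC

A->C, B->AB, C->AC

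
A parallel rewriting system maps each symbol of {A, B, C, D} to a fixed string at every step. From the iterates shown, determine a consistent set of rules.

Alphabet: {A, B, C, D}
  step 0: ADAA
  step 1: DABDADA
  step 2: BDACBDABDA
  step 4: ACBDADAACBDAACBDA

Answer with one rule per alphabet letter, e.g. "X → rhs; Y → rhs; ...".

A->DA, B->C, C->A, D->B

  step 1 ⇒ step 2: DABDADA ⇒ B·DA·C·B·DA·B·DA
    A ↦ DA
    B ↦ C
    D ↦ B
    C ↦ A  (constrained at step 2)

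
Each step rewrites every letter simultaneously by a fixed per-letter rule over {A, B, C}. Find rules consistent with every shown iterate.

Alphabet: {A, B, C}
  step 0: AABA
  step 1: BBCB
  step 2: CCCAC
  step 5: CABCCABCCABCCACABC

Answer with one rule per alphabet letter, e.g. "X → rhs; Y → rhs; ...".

A->B, B->C, C->CA

  step 1 ⇒ step 2: BBCB ⇒ C·C·CA·C
    B ↦ C
    C ↦ CA
  step 0 ⇒ step 1: AABA ⇒ B·B·C·B
    A ↦ B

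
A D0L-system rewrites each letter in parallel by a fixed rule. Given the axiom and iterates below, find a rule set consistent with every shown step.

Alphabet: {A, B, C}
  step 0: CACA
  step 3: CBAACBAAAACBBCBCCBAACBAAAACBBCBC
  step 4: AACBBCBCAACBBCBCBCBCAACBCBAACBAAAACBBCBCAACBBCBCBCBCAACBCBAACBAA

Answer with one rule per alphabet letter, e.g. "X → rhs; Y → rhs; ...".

  step 3 ⇒ step 4: CBAACBAAAACBBCBCCBAACBAAAACBBCBC ⇒ AA·CB·BC·BC·AA·CB·BC·BC·BC·BC·AA·CB·CB·AA·CB·AA·AA·CB·BC·BC·AA·CB·BC·BC·BC·BC·AA·CB·CB·AA·CB·AA
    A ↦ BC
    B ↦ CB
    C ↦ AA

A->BC, B->CB, C->AA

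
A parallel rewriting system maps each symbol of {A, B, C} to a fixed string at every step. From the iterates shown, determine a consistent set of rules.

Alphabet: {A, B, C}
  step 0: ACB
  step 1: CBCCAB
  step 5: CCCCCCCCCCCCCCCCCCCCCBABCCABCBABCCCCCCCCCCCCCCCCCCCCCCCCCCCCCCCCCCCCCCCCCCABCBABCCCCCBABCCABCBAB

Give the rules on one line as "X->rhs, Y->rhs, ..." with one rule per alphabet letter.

  step 0 ⇒ step 1: ACB ⇒ CB·CC·AB
    A ↦ CB
    B ↦ AB
    C ↦ CC

A->CB, B->AB, C->CC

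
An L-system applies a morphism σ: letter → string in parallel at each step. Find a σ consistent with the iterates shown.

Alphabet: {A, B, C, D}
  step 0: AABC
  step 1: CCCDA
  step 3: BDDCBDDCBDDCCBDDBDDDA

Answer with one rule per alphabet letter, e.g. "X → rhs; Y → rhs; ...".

  step 0 ⇒ step 1: AABC ⇒ C·C·C·DA
    A ↦ C
    B ↦ C
    C ↦ DA
    D ↦ BDD  (constrained at step 1)

A->C, B->C, C->DA, D->BDD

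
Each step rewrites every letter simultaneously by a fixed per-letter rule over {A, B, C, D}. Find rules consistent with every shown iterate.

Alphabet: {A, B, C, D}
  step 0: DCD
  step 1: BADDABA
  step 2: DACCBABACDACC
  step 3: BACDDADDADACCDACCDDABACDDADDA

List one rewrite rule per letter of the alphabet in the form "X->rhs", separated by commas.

A->C, B->DAC, C->DDA, D->BA

  step 2 ⇒ step 3: DACCBABACDACC ⇒ BA·C·DDA·DDA·DAC·C·DAC·C·DDA·BA·C·DDA·DDA
    A ↦ C
    B ↦ DAC
    C ↦ DDA
    D ↦ BA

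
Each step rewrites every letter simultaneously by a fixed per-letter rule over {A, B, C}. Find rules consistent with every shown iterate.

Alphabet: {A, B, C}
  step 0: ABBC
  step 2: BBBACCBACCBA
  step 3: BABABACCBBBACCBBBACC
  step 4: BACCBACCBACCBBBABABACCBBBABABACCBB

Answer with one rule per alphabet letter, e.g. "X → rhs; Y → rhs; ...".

  step 3 ⇒ step 4: BABABACCBBBACCBBBACC ⇒ BA·CC·BA·CC·BA·CC·B·B·BA·BA·BA·CC·B·B·BA·BA·BA·CC·B·B
    A ↦ CC
    B ↦ BA
    C ↦ B

A->CC, B->BA, C->B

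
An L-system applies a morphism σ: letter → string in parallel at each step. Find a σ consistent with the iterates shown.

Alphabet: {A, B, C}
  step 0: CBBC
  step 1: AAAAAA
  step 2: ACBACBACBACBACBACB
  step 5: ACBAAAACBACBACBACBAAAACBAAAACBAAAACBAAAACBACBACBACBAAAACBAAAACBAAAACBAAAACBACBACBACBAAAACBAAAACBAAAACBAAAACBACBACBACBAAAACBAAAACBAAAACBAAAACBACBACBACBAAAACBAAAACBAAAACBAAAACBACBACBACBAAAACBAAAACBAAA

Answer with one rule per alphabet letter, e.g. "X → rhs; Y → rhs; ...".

A->ACB, B->AA, C->A

  step 1 ⇒ step 2: AAAAAA ⇒ ACB·ACB·ACB·ACB·ACB·ACB
    A ↦ ACB
  step 0 ⇒ step 1: CBBC ⇒ A·AA·AA·A
    B ↦ AA
  step 0 ⇒ step 1: CBBC ⇒ A·AA·AA·A
    C ↦ A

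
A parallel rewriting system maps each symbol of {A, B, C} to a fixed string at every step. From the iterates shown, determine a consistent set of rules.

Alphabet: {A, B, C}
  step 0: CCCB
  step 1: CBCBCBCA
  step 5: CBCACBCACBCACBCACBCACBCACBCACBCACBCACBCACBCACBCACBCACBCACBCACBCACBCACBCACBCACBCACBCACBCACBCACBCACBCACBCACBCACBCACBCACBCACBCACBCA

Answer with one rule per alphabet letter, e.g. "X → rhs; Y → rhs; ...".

  step 0 ⇒ step 1: CCCB ⇒ CB·CB·CB·CA
    B ↦ CA
    C ↦ CB
    A ↦ CA  (constrained at step 1)

A->CA, B->CA, C->CB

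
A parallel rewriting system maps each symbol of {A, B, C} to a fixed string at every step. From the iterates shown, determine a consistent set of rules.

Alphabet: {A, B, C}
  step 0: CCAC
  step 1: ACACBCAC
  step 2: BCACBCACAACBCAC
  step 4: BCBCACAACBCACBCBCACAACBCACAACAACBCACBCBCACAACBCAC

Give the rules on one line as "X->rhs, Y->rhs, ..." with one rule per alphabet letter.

A->BC, B->A, C->AC

  step 1 ⇒ step 2: ACACBCAC ⇒ BC·AC·BC·AC·A·AC·BC·AC
    A ↦ BC
    B ↦ A
    C ↦ AC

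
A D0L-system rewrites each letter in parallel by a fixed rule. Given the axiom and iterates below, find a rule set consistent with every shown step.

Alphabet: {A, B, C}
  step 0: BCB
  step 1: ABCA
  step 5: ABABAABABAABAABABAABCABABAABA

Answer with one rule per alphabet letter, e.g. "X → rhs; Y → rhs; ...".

A->BA, B->A, C->BC

  step 0 ⇒ step 1: BCB ⇒ A·BC·A
    B ↦ A
    C ↦ BC
    A ↦ BA  (constrained at step 1)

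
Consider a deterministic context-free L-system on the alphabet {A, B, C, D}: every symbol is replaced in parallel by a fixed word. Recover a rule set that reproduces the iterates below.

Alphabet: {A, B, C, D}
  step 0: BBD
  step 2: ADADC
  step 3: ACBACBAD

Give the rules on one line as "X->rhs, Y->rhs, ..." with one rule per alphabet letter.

A->AC, B->C, C->AD, D->B

  step 2 ⇒ step 3: ADADC ⇒ AC·B·AC·B·AD
    A ↦ AC
    C ↦ AD
    D ↦ B
    B ↦ C  (constrained at step 0)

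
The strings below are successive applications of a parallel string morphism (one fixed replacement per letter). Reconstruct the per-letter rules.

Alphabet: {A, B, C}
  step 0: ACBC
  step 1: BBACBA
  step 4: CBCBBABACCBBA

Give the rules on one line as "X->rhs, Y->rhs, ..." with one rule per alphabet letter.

A->B, B->C, C->BA

  step 0 ⇒ step 1: ACBC ⇒ B·BA·C·BA
    A ↦ B
    B ↦ C
    C ↦ BA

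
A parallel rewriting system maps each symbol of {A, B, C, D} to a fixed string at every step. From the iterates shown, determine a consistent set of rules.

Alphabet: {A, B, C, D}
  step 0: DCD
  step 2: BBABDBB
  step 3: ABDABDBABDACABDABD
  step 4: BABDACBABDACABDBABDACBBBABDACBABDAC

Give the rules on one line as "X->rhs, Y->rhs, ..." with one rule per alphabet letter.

  step 3 ⇒ step 4: ABDABDBABDACABDABD ⇒ B·ABD·AC·B·ABD·AC·ABD·B·ABD·AC·B·B·B·ABD·AC·B·ABD·AC
    A ↦ B
    B ↦ ABD
    C ↦ B
    D ↦ AC

A->B, B->ABD, C->B, D->AC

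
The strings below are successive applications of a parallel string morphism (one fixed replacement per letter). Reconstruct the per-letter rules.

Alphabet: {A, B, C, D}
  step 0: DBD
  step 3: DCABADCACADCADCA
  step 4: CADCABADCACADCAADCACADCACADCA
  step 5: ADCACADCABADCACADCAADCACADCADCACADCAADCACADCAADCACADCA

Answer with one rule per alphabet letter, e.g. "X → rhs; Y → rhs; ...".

  step 4 ⇒ step 5: CADCABADCACADCAADCACADCACADCA ⇒ A·DCA·C·A·DCA·BA·DCA·C·A·DCA·A·DCA·C·A·DCA·DCA·C·A·DCA·A·DCA·C·A·DCA·A·DCA·C·A·DCA
    A ↦ DCA
    B ↦ BA
    C ↦ A
    D ↦ C

A->DCA, B->BA, C->A, D->C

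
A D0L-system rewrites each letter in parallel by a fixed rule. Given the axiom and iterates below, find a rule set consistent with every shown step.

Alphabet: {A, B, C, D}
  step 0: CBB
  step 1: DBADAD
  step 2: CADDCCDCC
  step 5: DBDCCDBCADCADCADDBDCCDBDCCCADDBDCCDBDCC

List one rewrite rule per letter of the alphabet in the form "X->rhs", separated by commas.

A->DC, B->AD, C->DB, D->C

  step 1 ⇒ step 2: DBADAD ⇒ C·AD·DC·C·DC·C
    A ↦ DC
    B ↦ AD
    D ↦ C
  step 0 ⇒ step 1: CBB ⇒ DB·AD·AD
    C ↦ DB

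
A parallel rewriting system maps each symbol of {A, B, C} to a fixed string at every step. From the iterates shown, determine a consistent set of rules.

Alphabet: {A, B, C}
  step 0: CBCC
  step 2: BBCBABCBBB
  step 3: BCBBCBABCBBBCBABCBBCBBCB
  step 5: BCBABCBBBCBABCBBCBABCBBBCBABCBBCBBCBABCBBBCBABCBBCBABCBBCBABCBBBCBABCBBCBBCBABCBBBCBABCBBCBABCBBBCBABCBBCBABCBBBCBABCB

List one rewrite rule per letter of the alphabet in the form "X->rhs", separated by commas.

A->B, B->BCB, C->A

  step 2 ⇒ step 3: BBCBABCBBB ⇒ BCB·BCB·A·BCB·B·BCB·A·BCB·BCB·BCB
    A ↦ B
    B ↦ BCB
    C ↦ A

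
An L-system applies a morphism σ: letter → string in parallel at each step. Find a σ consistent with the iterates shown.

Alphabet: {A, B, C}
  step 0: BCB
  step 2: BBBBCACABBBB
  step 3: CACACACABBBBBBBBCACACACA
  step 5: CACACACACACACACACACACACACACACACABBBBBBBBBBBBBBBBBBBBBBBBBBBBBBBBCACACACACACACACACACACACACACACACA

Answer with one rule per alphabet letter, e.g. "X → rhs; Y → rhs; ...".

  step 2 ⇒ step 3: BBBBCACABBBB ⇒ CA·CA·CA·CA·BB·BB·BB·BB·CA·CA·CA·CA
    A ↦ BB
    B ↦ CA
    C ↦ BB

A->BB, B->CA, C->BB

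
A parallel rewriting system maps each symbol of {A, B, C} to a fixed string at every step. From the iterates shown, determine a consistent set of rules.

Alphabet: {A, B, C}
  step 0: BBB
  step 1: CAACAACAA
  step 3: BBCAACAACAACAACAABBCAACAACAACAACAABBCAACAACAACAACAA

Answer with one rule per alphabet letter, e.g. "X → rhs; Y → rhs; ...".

  step 0 ⇒ step 1: BBB ⇒ CAA·CAA·CAA
    B ↦ CAA
    A ↦ BB  (constrained at step 1)
    C ↦ AB  (constrained at step 1)

A->BB, B->CAA, C->AB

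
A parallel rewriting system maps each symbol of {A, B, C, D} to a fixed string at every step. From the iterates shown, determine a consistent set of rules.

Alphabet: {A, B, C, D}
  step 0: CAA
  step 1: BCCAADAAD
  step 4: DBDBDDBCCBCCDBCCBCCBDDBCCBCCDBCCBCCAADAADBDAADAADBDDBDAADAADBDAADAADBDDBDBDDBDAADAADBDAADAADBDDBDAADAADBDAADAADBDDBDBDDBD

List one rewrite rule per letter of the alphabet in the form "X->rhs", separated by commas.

A->AAD, B->D, C->BCC, D->BD

  step 0 ⇒ step 1: CAA ⇒ BCC·AAD·AAD
    A ↦ AAD
    C ↦ BCC
    B ↦ D  (constrained at step 1)
    D ↦ BD  (constrained at step 1)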